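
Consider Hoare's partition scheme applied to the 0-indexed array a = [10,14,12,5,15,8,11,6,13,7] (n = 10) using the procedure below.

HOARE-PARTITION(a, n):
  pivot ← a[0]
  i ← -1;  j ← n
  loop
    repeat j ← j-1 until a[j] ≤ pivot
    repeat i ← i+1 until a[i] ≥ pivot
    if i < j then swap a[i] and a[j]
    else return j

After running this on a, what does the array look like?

pivot=10
j stops at 9 (7), i stops at 0 (10); swap ⇒ [7,14,12,5,15,8,11,6,13,10]
j stops at 7 (6), i stops at 1 (14); swap ⇒ [7,6,12,5,15,8,11,14,13,10]
j stops at 5 (8), i stops at 2 (12); swap ⇒ [7,6,8,5,15,12,11,14,13,10]
j stops at 3, i stops at 4; i≥j ⇒ return 3. a=[7,6,8,5,15,12,11,14,13,10]

[7,6,8,5,15,12,11,14,13,10]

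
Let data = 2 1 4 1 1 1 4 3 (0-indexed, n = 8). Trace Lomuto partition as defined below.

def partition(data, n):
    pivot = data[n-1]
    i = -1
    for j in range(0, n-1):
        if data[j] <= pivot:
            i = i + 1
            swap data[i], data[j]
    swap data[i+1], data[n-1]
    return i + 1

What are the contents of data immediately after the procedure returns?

2 1 1 1 1 3 4 4

pivot = data[7] = 3; i = -1
j=0: data[0]=2 ≤ 3 → i=0, swap data[0],data[0] (no change) → 2 1 4 1 1 1 4 3
j=1: data[1]=1 ≤ 3 → i=1, swap data[1],data[1] (no change) → 2 1 4 1 1 1 4 3
j=2: data[2]=4 > 3 → no swap
j=3: data[3]=1 ≤ 3 → i=2, swap data[2],data[3] → 2 1 1 4 1 1 4 3
j=4: data[4]=1 ≤ 3 → i=3, swap data[3],data[4] → 2 1 1 1 4 1 4 3
j=5: data[5]=1 ≤ 3 → i=4, swap data[4],data[5] → 2 1 1 1 1 4 4 3
j=6: data[6]=4 > 3 → no swap
final swap data[5],data[7] → 2 1 1 1 1 3 4 4; return 5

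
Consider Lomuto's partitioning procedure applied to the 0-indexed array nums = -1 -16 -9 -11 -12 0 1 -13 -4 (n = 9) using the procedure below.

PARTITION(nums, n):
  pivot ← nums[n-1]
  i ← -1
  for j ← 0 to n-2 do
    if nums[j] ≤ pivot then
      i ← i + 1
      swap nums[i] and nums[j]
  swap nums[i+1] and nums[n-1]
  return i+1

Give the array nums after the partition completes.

-16 -9 -11 -12 -13 -4 1 -1 0

pivot=-4, i=-1
j=0: -1>-4, skip
j=1: -16≤-4, i=0, swap(0,1) ⇒ -16 -1 -9 -11 -12 0 1 -13 -4
j=2: -9≤-4, i=1, swap(1,2) ⇒ -16 -9 -1 -11 -12 0 1 -13 -4
j=3: -11≤-4, i=2, swap(2,3) ⇒ -16 -9 -11 -1 -12 0 1 -13 -4
j=4: -12≤-4, i=3, swap(3,4) ⇒ -16 -9 -11 -12 -1 0 1 -13 -4
j=5: 0>-4, skip
j=6: 1>-4, skip
j=7: -13≤-4, i=4, swap(4,7) ⇒ -16 -9 -11 -12 -13 0 1 -1 -4
swap(5,8) ⇒ -16 -9 -11 -12 -13 -4 1 -1 0; return 5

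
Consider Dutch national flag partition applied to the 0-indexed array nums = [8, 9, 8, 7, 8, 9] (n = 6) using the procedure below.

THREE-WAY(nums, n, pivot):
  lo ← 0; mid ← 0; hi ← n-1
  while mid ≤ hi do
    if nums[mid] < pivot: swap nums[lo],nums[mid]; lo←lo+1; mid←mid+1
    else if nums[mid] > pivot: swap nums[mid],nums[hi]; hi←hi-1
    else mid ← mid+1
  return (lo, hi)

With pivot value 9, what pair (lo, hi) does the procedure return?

lo=0 mid=0 hi=5
8<9: swap(0,0), lo=1 mid=1 ⇒ [8, 9, 8, 7, 8, 9]
9=9: mid=2
8<9: swap(1,2), lo=2 mid=3 ⇒ [8, 8, 9, 7, 8, 9]
7<9: swap(2,3), lo=3 mid=4 ⇒ [8, 8, 7, 9, 8, 9]
8<9: swap(3,4), lo=4 mid=5 ⇒ [8, 8, 7, 8, 9, 9]
9=9: mid=6
done. lo=4 hi=5; nums=[8, 8, 7, 8, 9, 9]

(4, 5)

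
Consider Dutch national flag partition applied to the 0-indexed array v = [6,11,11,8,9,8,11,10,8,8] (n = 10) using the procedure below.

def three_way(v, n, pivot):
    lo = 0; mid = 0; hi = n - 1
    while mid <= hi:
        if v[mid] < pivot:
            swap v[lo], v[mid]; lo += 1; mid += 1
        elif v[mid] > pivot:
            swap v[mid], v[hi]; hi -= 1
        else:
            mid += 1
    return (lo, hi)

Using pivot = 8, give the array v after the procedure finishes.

[6,8,8,8,8,11,10,9,11,11]

pivot = 8; lo=0, mid=0, hi=9
v[mid]=6<8: swap v[0],v[0]; lo=1,mid=1 → [6,11,11,8,9,8,11,10,8,8]
v[mid]=11>8: swap v[1],v[9]; hi=8 → [6,8,11,8,9,8,11,10,8,11]
v[mid]=8=8: mid=2
v[mid]=11>8: swap v[2],v[8]; hi=7 → [6,8,8,8,9,8,11,10,11,11]
v[mid]=8=8: mid=3
v[mid]=8=8: mid=4
v[mid]=9>8: swap v[4],v[7]; hi=6 → [6,8,8,8,10,8,11,9,11,11]
v[mid]=10>8: swap v[4],v[6]; hi=5 → [6,8,8,8,11,8,10,9,11,11]
v[mid]=11>8: swap v[4],v[5]; hi=4 → [6,8,8,8,8,11,10,9,11,11]
v[mid]=8=8: mid=5
end: lo=1, hi=4; v = [6,8,8,8,8,11,10,9,11,11]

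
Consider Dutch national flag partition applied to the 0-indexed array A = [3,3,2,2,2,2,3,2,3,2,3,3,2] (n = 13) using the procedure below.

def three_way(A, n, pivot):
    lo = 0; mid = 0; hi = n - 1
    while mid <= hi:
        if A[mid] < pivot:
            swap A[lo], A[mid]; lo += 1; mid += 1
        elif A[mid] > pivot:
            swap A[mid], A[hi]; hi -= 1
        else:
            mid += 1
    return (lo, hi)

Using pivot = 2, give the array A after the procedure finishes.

pivot = 2; lo=0, mid=0, hi=12
A[mid]=3>2: swap A[0],A[12]; hi=11 → [2,3,2,2,2,2,3,2,3,2,3,3,3]
A[mid]=2=2: mid=1
A[mid]=3>2: swap A[1],A[11]; hi=10 → [2,3,2,2,2,2,3,2,3,2,3,3,3]
A[mid]=3>2: swap A[1],A[10]; hi=9 → [2,3,2,2,2,2,3,2,3,2,3,3,3]
A[mid]=3>2: swap A[1],A[9]; hi=8 → [2,2,2,2,2,2,3,2,3,3,3,3,3]
A[mid]=2=2: mid=2
A[mid]=2=2: mid=3
A[mid]=2=2: mid=4
A[mid]=2=2: mid=5
A[mid]=2=2: mid=6
A[mid]=3>2: swap A[6],A[8]; hi=7 → [2,2,2,2,2,2,3,2,3,3,3,3,3]
A[mid]=3>2: swap A[6],A[7]; hi=6 → [2,2,2,2,2,2,2,3,3,3,3,3,3]
A[mid]=2=2: mid=7
end: lo=0, hi=6; A = [2,2,2,2,2,2,2,3,3,3,3,3,3]

[2,2,2,2,2,2,2,3,3,3,3,3,3]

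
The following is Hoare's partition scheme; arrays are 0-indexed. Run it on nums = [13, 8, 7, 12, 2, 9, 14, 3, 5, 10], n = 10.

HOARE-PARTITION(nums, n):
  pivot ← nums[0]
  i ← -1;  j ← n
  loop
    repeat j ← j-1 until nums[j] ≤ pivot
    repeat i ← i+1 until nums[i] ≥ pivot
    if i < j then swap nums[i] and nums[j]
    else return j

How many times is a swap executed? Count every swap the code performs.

pivot=13
j stops at 9 (10), i stops at 0 (13); swap ⇒ [10, 8, 7, 12, 2, 9, 14, 3, 5, 13]
j stops at 8 (5), i stops at 6 (14); swap ⇒ [10, 8, 7, 12, 2, 9, 5, 3, 14, 13]
j stops at 7, i stops at 8; i≥j ⇒ return 7. nums=[10, 8, 7, 12, 2, 9, 5, 3, 14, 13]

2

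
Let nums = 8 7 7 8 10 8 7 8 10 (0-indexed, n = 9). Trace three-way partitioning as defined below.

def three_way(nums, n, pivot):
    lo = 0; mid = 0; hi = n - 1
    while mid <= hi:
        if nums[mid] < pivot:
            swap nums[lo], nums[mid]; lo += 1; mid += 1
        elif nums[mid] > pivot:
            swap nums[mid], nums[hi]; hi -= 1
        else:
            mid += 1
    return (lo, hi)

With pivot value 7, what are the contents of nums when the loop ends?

lo=0 mid=0 hi=8
8>7: swap(0,8), hi=7 ⇒ 10 7 7 8 10 8 7 8 8
10>7: swap(0,7), hi=6 ⇒ 8 7 7 8 10 8 7 10 8
8>7: swap(0,6), hi=5 ⇒ 7 7 7 8 10 8 8 10 8
7=7: mid=1
7=7: mid=2
7=7: mid=3
8>7: swap(3,5), hi=4 ⇒ 7 7 7 8 10 8 8 10 8
8>7: swap(3,4), hi=3 ⇒ 7 7 7 10 8 8 8 10 8
10>7: swap(3,3), hi=2 ⇒ 7 7 7 10 8 8 8 10 8
done. lo=0 hi=2; nums=7 7 7 10 8 8 8 10 8

7 7 7 10 8 8 8 10 8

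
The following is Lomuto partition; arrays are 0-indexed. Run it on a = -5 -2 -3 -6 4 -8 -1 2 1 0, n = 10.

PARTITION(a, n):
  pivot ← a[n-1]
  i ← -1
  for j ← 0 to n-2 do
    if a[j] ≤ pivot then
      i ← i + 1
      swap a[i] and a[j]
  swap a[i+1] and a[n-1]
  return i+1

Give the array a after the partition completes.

-5 -2 -3 -6 -8 -1 0 2 1 4

pivot = a[9] = 0; i = -1
j=0: a[0]=-5 ≤ 0 → i=0, swap a[0],a[0] (no change) → -5 -2 -3 -6 4 -8 -1 2 1 0
j=1: a[1]=-2 ≤ 0 → i=1, swap a[1],a[1] (no change) → -5 -2 -3 -6 4 -8 -1 2 1 0
j=2: a[2]=-3 ≤ 0 → i=2, swap a[2],a[2] (no change) → -5 -2 -3 -6 4 -8 -1 2 1 0
j=3: a[3]=-6 ≤ 0 → i=3, swap a[3],a[3] (no change) → -5 -2 -3 -6 4 -8 -1 2 1 0
j=4: a[4]=4 > 0 → no swap
j=5: a[5]=-8 ≤ 0 → i=4, swap a[4],a[5] → -5 -2 -3 -6 -8 4 -1 2 1 0
j=6: a[6]=-1 ≤ 0 → i=5, swap a[5],a[6] → -5 -2 -3 -6 -8 -1 4 2 1 0
j=7: a[7]=2 > 0 → no swap
j=8: a[8]=1 > 0 → no swap
final swap a[6],a[9] → -5 -2 -3 -6 -8 -1 0 2 1 4; return 6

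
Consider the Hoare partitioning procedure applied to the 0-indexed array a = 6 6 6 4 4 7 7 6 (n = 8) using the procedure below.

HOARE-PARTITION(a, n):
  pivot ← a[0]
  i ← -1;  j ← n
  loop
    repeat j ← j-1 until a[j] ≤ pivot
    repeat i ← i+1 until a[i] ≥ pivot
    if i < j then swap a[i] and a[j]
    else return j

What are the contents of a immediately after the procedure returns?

pivot=6
j stops at 7 (6), i stops at 0 (6); swap ⇒ 6 6 6 4 4 7 7 6
j stops at 4 (4), i stops at 1 (6); swap ⇒ 6 4 6 4 6 7 7 6
j stops at 3 (4), i stops at 2 (6); swap ⇒ 6 4 4 6 6 7 7 6
j stops at 2, i stops at 3; i≥j ⇒ return 2. a=6 4 4 6 6 7 7 6

6 4 4 6 6 7 7 6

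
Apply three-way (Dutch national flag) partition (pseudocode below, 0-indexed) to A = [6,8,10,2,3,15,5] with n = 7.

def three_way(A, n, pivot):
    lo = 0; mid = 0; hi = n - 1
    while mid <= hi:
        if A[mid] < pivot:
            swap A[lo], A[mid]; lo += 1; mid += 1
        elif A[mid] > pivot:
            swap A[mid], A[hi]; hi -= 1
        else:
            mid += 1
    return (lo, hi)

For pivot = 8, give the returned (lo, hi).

(4, 4)

lo=0 mid=0 hi=6
6<8: swap(0,0), lo=1 mid=1 ⇒ [6,8,10,2,3,15,5]
8=8: mid=2
10>8: swap(2,6), hi=5 ⇒ [6,8,5,2,3,15,10]
5<8: swap(1,2), lo=2 mid=3 ⇒ [6,5,8,2,3,15,10]
2<8: swap(2,3), lo=3 mid=4 ⇒ [6,5,2,8,3,15,10]
3<8: swap(3,4), lo=4 mid=5 ⇒ [6,5,2,3,8,15,10]
15>8: swap(5,5), hi=4 ⇒ [6,5,2,3,8,15,10]
done. lo=4 hi=4; A=[6,5,2,3,8,15,10]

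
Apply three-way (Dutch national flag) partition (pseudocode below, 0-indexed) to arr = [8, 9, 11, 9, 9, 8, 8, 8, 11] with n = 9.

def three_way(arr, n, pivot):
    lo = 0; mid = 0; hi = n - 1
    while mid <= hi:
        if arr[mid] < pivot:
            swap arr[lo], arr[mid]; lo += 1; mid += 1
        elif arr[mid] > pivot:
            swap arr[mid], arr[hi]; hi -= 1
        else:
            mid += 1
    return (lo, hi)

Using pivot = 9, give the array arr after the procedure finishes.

pivot = 9; lo=0, mid=0, hi=8
arr[mid]=8<9: swap arr[0],arr[0]; lo=1,mid=1 → [8, 9, 11, 9, 9, 8, 8, 8, 11]
arr[mid]=9=9: mid=2
arr[mid]=11>9: swap arr[2],arr[8]; hi=7 → [8, 9, 11, 9, 9, 8, 8, 8, 11]
arr[mid]=11>9: swap arr[2],arr[7]; hi=6 → [8, 9, 8, 9, 9, 8, 8, 11, 11]
arr[mid]=8<9: swap arr[1],arr[2]; lo=2,mid=3 → [8, 8, 9, 9, 9, 8, 8, 11, 11]
arr[mid]=9=9: mid=4
arr[mid]=9=9: mid=5
arr[mid]=8<9: swap arr[2],arr[5]; lo=3,mid=6 → [8, 8, 8, 9, 9, 9, 8, 11, 11]
arr[mid]=8<9: swap arr[3],arr[6]; lo=4,mid=7 → [8, 8, 8, 8, 9, 9, 9, 11, 11]
end: lo=4, hi=6; arr = [8, 8, 8, 8, 9, 9, 9, 11, 11]

[8, 8, 8, 8, 9, 9, 9, 11, 11]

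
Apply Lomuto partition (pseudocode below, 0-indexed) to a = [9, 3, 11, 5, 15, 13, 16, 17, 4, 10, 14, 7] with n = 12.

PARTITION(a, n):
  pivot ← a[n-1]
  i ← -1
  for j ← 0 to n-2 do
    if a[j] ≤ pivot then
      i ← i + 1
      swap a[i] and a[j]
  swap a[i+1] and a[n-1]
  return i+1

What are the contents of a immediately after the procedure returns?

pivot = a[11] = 7; i = -1
j=0: a[0]=9 > 7 → no swap
j=1: a[1]=3 ≤ 7 → i=0, swap a[0],a[1] → [3, 9, 11, 5, 15, 13, 16, 17, 4, 10, 14, 7]
j=2: a[2]=11 > 7 → no swap
j=3: a[3]=5 ≤ 7 → i=1, swap a[1],a[3] → [3, 5, 11, 9, 15, 13, 16, 17, 4, 10, 14, 7]
j=4: a[4]=15 > 7 → no swap
j=5: a[5]=13 > 7 → no swap
j=6: a[6]=16 > 7 → no swap
j=7: a[7]=17 > 7 → no swap
j=8: a[8]=4 ≤ 7 → i=2, swap a[2],a[8] → [3, 5, 4, 9, 15, 13, 16, 17, 11, 10, 14, 7]
j=9: a[9]=10 > 7 → no swap
j=10: a[10]=14 > 7 → no swap
final swap a[3],a[11] → [3, 5, 4, 7, 15, 13, 16, 17, 11, 10, 14, 9]; return 3

[3, 5, 4, 7, 15, 13, 16, 17, 11, 10, 14, 9]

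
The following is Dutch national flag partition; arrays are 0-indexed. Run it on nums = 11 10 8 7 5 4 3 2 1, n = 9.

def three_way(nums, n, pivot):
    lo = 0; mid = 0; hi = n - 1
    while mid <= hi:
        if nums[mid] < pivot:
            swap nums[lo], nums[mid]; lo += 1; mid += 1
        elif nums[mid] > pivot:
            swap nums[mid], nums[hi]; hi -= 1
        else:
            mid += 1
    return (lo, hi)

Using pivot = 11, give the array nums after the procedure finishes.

10 8 7 5 4 3 2 1 11

lo=0 mid=0 hi=8
11=11: mid=1
10<11: swap(0,1), lo=1 mid=2 ⇒ 10 11 8 7 5 4 3 2 1
8<11: swap(1,2), lo=2 mid=3 ⇒ 10 8 11 7 5 4 3 2 1
7<11: swap(2,3), lo=3 mid=4 ⇒ 10 8 7 11 5 4 3 2 1
5<11: swap(3,4), lo=4 mid=5 ⇒ 10 8 7 5 11 4 3 2 1
4<11: swap(4,5), lo=5 mid=6 ⇒ 10 8 7 5 4 11 3 2 1
3<11: swap(5,6), lo=6 mid=7 ⇒ 10 8 7 5 4 3 11 2 1
2<11: swap(6,7), lo=7 mid=8 ⇒ 10 8 7 5 4 3 2 11 1
1<11: swap(7,8), lo=8 mid=9 ⇒ 10 8 7 5 4 3 2 1 11
done. lo=8 hi=8; nums=10 8 7 5 4 3 2 1 11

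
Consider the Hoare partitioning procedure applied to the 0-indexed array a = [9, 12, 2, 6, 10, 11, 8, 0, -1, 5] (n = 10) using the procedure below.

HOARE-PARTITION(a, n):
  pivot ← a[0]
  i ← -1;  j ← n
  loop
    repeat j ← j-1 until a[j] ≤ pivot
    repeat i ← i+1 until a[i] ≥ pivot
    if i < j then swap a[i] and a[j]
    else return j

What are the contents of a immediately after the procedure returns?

[5, -1, 2, 6, 0, 8, 11, 10, 12, 9]

pivot = a[0] = 9; i = -1, j = 10
j→9 (a[9]=5≤9), i→0 (a[0]=9≥9); i<j, swap → [5, 12, 2, 6, 10, 11, 8, 0, -1, 9]
j→8 (a[8]=-1≤9), i→1 (a[1]=12≥9); i<j, swap → [5, -1, 2, 6, 10, 11, 8, 0, 12, 9]
j→7 (a[7]=0≤9), i→4 (a[4]=10≥9); i<j, swap → [5, -1, 2, 6, 0, 11, 8, 10, 12, 9]
j→6 (a[6]=8≤9), i→5 (a[5]=11≥9); i<j, swap → [5, -1, 2, 6, 0, 8, 11, 10, 12, 9]
j→5, i→6; i≥j, return j=5. a = [5, -1, 2, 6, 0, 8, 11, 10, 12, 9]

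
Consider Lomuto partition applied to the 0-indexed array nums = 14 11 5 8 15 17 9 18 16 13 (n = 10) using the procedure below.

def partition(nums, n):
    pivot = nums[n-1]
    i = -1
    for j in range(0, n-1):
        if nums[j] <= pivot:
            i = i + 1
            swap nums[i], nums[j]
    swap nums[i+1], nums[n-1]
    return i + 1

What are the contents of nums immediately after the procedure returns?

11 5 8 9 13 17 14 18 16 15

pivot = nums[9] = 13; i = -1
j=0: nums[0]=14 > 13 → no swap
j=1: nums[1]=11 ≤ 13 → i=0, swap nums[0],nums[1] → 11 14 5 8 15 17 9 18 16 13
j=2: nums[2]=5 ≤ 13 → i=1, swap nums[1],nums[2] → 11 5 14 8 15 17 9 18 16 13
j=3: nums[3]=8 ≤ 13 → i=2, swap nums[2],nums[3] → 11 5 8 14 15 17 9 18 16 13
j=4: nums[4]=15 > 13 → no swap
j=5: nums[5]=17 > 13 → no swap
j=6: nums[6]=9 ≤ 13 → i=3, swap nums[3],nums[6] → 11 5 8 9 15 17 14 18 16 13
j=7: nums[7]=18 > 13 → no swap
j=8: nums[8]=16 > 13 → no swap
final swap nums[4],nums[9] → 11 5 8 9 13 17 14 18 16 15; return 4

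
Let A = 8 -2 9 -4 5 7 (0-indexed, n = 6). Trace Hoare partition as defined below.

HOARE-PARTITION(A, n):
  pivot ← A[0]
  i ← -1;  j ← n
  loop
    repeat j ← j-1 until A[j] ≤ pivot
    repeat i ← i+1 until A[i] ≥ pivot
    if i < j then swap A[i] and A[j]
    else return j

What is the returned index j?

3

pivot = A[0] = 8; i = -1, j = 6
j→5 (A[5]=7≤8), i→0 (A[0]=8≥8); i<j, swap → 7 -2 9 -4 5 8
j→4 (A[4]=5≤8), i→2 (A[2]=9≥8); i<j, swap → 7 -2 5 -4 9 8
j→3, i→4; i≥j, return j=3. A = 7 -2 5 -4 9 8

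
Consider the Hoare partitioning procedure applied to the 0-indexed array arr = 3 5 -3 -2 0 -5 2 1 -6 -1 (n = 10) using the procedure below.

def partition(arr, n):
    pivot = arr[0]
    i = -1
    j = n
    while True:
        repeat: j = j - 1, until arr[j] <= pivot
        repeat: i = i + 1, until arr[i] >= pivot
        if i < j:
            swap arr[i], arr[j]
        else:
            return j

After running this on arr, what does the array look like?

-1 -6 -3 -2 0 -5 2 1 5 3

pivot = arr[0] = 3; i = -1, j = 10
j→9 (arr[9]=-1≤3), i→0 (arr[0]=3≥3); i<j, swap → -1 5 -3 -2 0 -5 2 1 -6 3
j→8 (arr[8]=-6≤3), i→1 (arr[1]=5≥3); i<j, swap → -1 -6 -3 -2 0 -5 2 1 5 3
j→7, i→8; i≥j, return j=7. arr = -1 -6 -3 -2 0 -5 2 1 5 3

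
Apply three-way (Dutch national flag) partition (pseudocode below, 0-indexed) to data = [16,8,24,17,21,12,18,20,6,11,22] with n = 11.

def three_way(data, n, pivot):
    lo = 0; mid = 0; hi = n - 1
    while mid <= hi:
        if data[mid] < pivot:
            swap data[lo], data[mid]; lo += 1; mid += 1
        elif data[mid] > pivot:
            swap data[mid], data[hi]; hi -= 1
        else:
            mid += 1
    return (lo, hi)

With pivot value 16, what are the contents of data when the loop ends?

[8,11,6,12,16,18,20,21,17,22,24]

pivot = 16; lo=0, mid=0, hi=10
data[mid]=16=16: mid=1
data[mid]=8<16: swap data[0],data[1]; lo=1,mid=2 → [8,16,24,17,21,12,18,20,6,11,22]
data[mid]=24>16: swap data[2],data[10]; hi=9 → [8,16,22,17,21,12,18,20,6,11,24]
data[mid]=22>16: swap data[2],data[9]; hi=8 → [8,16,11,17,21,12,18,20,6,22,24]
data[mid]=11<16: swap data[1],data[2]; lo=2,mid=3 → [8,11,16,17,21,12,18,20,6,22,24]
data[mid]=17>16: swap data[3],data[8]; hi=7 → [8,11,16,6,21,12,18,20,17,22,24]
data[mid]=6<16: swap data[2],data[3]; lo=3,mid=4 → [8,11,6,16,21,12,18,20,17,22,24]
data[mid]=21>16: swap data[4],data[7]; hi=6 → [8,11,6,16,20,12,18,21,17,22,24]
data[mid]=20>16: swap data[4],data[6]; hi=5 → [8,11,6,16,18,12,20,21,17,22,24]
data[mid]=18>16: swap data[4],data[5]; hi=4 → [8,11,6,16,12,18,20,21,17,22,24]
data[mid]=12<16: swap data[3],data[4]; lo=4,mid=5 → [8,11,6,12,16,18,20,21,17,22,24]
end: lo=4, hi=4; data = [8,11,6,12,16,18,20,21,17,22,24]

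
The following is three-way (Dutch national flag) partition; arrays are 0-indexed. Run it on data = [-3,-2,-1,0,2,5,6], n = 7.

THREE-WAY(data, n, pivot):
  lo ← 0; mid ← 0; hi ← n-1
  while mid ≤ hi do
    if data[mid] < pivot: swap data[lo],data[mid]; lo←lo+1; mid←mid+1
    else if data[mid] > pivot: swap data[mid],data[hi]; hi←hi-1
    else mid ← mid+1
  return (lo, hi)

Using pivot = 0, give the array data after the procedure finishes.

[-3,-2,-1,0,5,6,2]

lo=0 mid=0 hi=6
-3<0: swap(0,0), lo=1 mid=1 ⇒ [-3,-2,-1,0,2,5,6]
-2<0: swap(1,1), lo=2 mid=2 ⇒ [-3,-2,-1,0,2,5,6]
-1<0: swap(2,2), lo=3 mid=3 ⇒ [-3,-2,-1,0,2,5,6]
0=0: mid=4
2>0: swap(4,6), hi=5 ⇒ [-3,-2,-1,0,6,5,2]
6>0: swap(4,5), hi=4 ⇒ [-3,-2,-1,0,5,6,2]
5>0: swap(4,4), hi=3 ⇒ [-3,-2,-1,0,5,6,2]
done. lo=3 hi=3; data=[-3,-2,-1,0,5,6,2]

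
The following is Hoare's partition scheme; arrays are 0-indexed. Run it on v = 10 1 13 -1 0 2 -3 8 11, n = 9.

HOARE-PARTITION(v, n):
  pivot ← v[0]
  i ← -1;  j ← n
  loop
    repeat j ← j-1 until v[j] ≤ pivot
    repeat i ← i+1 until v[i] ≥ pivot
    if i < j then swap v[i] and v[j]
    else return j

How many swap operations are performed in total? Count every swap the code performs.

2

pivot = v[0] = 10; i = -1, j = 9
j→7 (v[7]=8≤10), i→0 (v[0]=10≥10); i<j, swap → 8 1 13 -1 0 2 -3 10 11
j→6 (v[6]=-3≤10), i→2 (v[2]=13≥10); i<j, swap → 8 1 -3 -1 0 2 13 10 11
j→5, i→6; i≥j, return j=5. v = 8 1 -3 -1 0 2 13 10 11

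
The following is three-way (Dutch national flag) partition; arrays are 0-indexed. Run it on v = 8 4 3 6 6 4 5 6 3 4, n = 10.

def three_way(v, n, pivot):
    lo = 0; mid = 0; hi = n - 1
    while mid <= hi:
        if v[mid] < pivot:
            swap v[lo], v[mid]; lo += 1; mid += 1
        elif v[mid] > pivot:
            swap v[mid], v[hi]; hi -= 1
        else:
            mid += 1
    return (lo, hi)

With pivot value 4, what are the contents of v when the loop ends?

pivot = 4; lo=0, mid=0, hi=9
v[mid]=8>4: swap v[0],v[9]; hi=8 → 4 4 3 6 6 4 5 6 3 8
v[mid]=4=4: mid=1
v[mid]=4=4: mid=2
v[mid]=3<4: swap v[0],v[2]; lo=1,mid=3 → 3 4 4 6 6 4 5 6 3 8
v[mid]=6>4: swap v[3],v[8]; hi=7 → 3 4 4 3 6 4 5 6 6 8
v[mid]=3<4: swap v[1],v[3]; lo=2,mid=4 → 3 3 4 4 6 4 5 6 6 8
v[mid]=6>4: swap v[4],v[7]; hi=6 → 3 3 4 4 6 4 5 6 6 8
v[mid]=6>4: swap v[4],v[6]; hi=5 → 3 3 4 4 5 4 6 6 6 8
v[mid]=5>4: swap v[4],v[5]; hi=4 → 3 3 4 4 4 5 6 6 6 8
v[mid]=4=4: mid=5
end: lo=2, hi=4; v = 3 3 4 4 4 5 6 6 6 8

3 3 4 4 4 5 6 6 6 8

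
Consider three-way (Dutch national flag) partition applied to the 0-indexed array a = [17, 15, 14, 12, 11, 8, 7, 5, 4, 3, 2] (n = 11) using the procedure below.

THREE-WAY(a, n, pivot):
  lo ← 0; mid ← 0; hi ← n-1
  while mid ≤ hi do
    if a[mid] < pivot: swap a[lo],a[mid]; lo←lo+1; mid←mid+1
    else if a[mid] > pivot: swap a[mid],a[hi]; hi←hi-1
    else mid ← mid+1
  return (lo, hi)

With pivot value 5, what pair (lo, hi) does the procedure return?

pivot = 5; lo=0, mid=0, hi=10
a[mid]=17>5: swap a[0],a[10]; hi=9 → [2, 15, 14, 12, 11, 8, 7, 5, 4, 3, 17]
a[mid]=2<5: swap a[0],a[0]; lo=1,mid=1 → [2, 15, 14, 12, 11, 8, 7, 5, 4, 3, 17]
a[mid]=15>5: swap a[1],a[9]; hi=8 → [2, 3, 14, 12, 11, 8, 7, 5, 4, 15, 17]
a[mid]=3<5: swap a[1],a[1]; lo=2,mid=2 → [2, 3, 14, 12, 11, 8, 7, 5, 4, 15, 17]
a[mid]=14>5: swap a[2],a[8]; hi=7 → [2, 3, 4, 12, 11, 8, 7, 5, 14, 15, 17]
a[mid]=4<5: swap a[2],a[2]; lo=3,mid=3 → [2, 3, 4, 12, 11, 8, 7, 5, 14, 15, 17]
a[mid]=12>5: swap a[3],a[7]; hi=6 → [2, 3, 4, 5, 11, 8, 7, 12, 14, 15, 17]
a[mid]=5=5: mid=4
a[mid]=11>5: swap a[4],a[6]; hi=5 → [2, 3, 4, 5, 7, 8, 11, 12, 14, 15, 17]
a[mid]=7>5: swap a[4],a[5]; hi=4 → [2, 3, 4, 5, 8, 7, 11, 12, 14, 15, 17]
a[mid]=8>5: swap a[4],a[4]; hi=3 → [2, 3, 4, 5, 8, 7, 11, 12, 14, 15, 17]
end: lo=3, hi=3; a = [2, 3, 4, 5, 8, 7, 11, 12, 14, 15, 17]

(3, 3)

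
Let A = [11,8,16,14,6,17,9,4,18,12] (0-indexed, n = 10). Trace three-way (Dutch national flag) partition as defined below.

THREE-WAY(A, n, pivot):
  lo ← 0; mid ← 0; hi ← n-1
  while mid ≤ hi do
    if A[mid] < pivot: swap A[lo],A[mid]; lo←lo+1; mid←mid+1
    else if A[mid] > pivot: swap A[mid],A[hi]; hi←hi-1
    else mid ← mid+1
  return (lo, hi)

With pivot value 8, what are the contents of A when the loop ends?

lo=0 mid=0 hi=9
11>8: swap(0,9), hi=8 ⇒ [12,8,16,14,6,17,9,4,18,11]
12>8: swap(0,8), hi=7 ⇒ [18,8,16,14,6,17,9,4,12,11]
18>8: swap(0,7), hi=6 ⇒ [4,8,16,14,6,17,9,18,12,11]
4<8: swap(0,0), lo=1 mid=1 ⇒ [4,8,16,14,6,17,9,18,12,11]
8=8: mid=2
16>8: swap(2,6), hi=5 ⇒ [4,8,9,14,6,17,16,18,12,11]
9>8: swap(2,5), hi=4 ⇒ [4,8,17,14,6,9,16,18,12,11]
17>8: swap(2,4), hi=3 ⇒ [4,8,6,14,17,9,16,18,12,11]
6<8: swap(1,2), lo=2 mid=3 ⇒ [4,6,8,14,17,9,16,18,12,11]
14>8: swap(3,3), hi=2 ⇒ [4,6,8,14,17,9,16,18,12,11]
done. lo=2 hi=2; A=[4,6,8,14,17,9,16,18,12,11]

[4,6,8,14,17,9,16,18,12,11]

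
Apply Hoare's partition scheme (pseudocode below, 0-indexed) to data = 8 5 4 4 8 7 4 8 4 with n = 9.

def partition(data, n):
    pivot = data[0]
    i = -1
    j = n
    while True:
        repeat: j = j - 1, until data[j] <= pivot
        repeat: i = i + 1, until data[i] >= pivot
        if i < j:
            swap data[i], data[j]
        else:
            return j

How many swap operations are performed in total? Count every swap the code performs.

2

pivot = data[0] = 8; i = -1, j = 9
j→8 (data[8]=4≤8), i→0 (data[0]=8≥8); i<j, swap → 4 5 4 4 8 7 4 8 8
j→7 (data[7]=8≤8), i→4 (data[4]=8≥8); i<j, swap → 4 5 4 4 8 7 4 8 8
j→6, i→7; i≥j, return j=6. data = 4 5 4 4 8 7 4 8 8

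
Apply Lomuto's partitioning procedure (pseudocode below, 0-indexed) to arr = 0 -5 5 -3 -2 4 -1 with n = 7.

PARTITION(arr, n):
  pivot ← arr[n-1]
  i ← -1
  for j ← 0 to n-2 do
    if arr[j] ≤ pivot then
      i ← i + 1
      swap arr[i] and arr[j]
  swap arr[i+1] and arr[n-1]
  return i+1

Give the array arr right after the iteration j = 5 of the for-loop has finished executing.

pivot = arr[6] = -1; i = -1
j=0: arr[0]=0 > -1 → no swap
j=1: arr[1]=-5 ≤ -1 → i=0, swap arr[0],arr[1] → -5 0 5 -3 -2 4 -1
j=2: arr[2]=5 > -1 → no swap
j=3: arr[3]=-3 ≤ -1 → i=1, swap arr[1],arr[3] → -5 -3 5 0 -2 4 -1
j=4: arr[4]=-2 ≤ -1 → i=2, swap arr[2],arr[4] → -5 -3 -2 0 5 4 -1
j=5: arr[5]=4 > -1 → no swap
(after j=5) arr = -5 -3 -2 0 5 4 -1

-5 -3 -2 0 5 4 -1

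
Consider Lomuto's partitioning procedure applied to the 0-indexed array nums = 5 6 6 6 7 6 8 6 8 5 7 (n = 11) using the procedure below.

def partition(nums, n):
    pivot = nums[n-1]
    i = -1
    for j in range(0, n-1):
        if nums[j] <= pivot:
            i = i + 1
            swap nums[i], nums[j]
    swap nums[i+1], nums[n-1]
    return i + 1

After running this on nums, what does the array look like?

pivot=7, i=-1
j=0: 5≤7, i=0, swap(0,0) ⇒ 5 6 6 6 7 6 8 6 8 5 7
j=1: 6≤7, i=1, swap(1,1) ⇒ 5 6 6 6 7 6 8 6 8 5 7
j=2: 6≤7, i=2, swap(2,2) ⇒ 5 6 6 6 7 6 8 6 8 5 7
j=3: 6≤7, i=3, swap(3,3) ⇒ 5 6 6 6 7 6 8 6 8 5 7
j=4: 7≤7, i=4, swap(4,4) ⇒ 5 6 6 6 7 6 8 6 8 5 7
j=5: 6≤7, i=5, swap(5,5) ⇒ 5 6 6 6 7 6 8 6 8 5 7
j=6: 8>7, skip
j=7: 6≤7, i=6, swap(6,7) ⇒ 5 6 6 6 7 6 6 8 8 5 7
j=8: 8>7, skip
j=9: 5≤7, i=7, swap(7,9) ⇒ 5 6 6 6 7 6 6 5 8 8 7
swap(8,10) ⇒ 5 6 6 6 7 6 6 5 7 8 8; return 8

5 6 6 6 7 6 6 5 7 8 8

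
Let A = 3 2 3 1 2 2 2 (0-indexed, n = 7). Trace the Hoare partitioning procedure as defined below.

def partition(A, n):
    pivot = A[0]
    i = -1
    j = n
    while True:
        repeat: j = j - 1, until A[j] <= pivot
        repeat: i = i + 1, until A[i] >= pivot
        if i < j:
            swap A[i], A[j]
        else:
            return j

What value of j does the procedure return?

4

pivot=3
j stops at 6 (2), i stops at 0 (3); swap ⇒ 2 2 3 1 2 2 3
j stops at 5 (2), i stops at 2 (3); swap ⇒ 2 2 2 1 2 3 3
j stops at 4, i stops at 5; i≥j ⇒ return 4. A=2 2 2 1 2 3 3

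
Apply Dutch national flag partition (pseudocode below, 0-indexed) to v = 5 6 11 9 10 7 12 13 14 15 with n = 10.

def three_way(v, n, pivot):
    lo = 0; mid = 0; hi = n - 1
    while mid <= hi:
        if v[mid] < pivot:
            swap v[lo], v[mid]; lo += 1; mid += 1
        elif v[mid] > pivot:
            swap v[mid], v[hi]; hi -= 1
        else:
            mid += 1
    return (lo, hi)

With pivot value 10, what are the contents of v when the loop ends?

5 6 7 9 10 12 13 14 15 11

pivot = 10; lo=0, mid=0, hi=9
v[mid]=5<10: swap v[0],v[0]; lo=1,mid=1 → 5 6 11 9 10 7 12 13 14 15
v[mid]=6<10: swap v[1],v[1]; lo=2,mid=2 → 5 6 11 9 10 7 12 13 14 15
v[mid]=11>10: swap v[2],v[9]; hi=8 → 5 6 15 9 10 7 12 13 14 11
v[mid]=15>10: swap v[2],v[8]; hi=7 → 5 6 14 9 10 7 12 13 15 11
v[mid]=14>10: swap v[2],v[7]; hi=6 → 5 6 13 9 10 7 12 14 15 11
v[mid]=13>10: swap v[2],v[6]; hi=5 → 5 6 12 9 10 7 13 14 15 11
v[mid]=12>10: swap v[2],v[5]; hi=4 → 5 6 7 9 10 12 13 14 15 11
v[mid]=7<10: swap v[2],v[2]; lo=3,mid=3 → 5 6 7 9 10 12 13 14 15 11
v[mid]=9<10: swap v[3],v[3]; lo=4,mid=4 → 5 6 7 9 10 12 13 14 15 11
v[mid]=10=10: mid=5
end: lo=4, hi=4; v = 5 6 7 9 10 12 13 14 15 11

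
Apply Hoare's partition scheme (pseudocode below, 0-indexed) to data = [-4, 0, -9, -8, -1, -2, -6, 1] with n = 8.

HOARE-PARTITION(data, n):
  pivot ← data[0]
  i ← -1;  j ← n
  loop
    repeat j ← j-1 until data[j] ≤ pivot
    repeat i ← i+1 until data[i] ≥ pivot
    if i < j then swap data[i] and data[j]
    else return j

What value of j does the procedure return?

2

pivot=-4
j stops at 6 (-6), i stops at 0 (-4); swap ⇒ [-6, 0, -9, -8, -1, -2, -4, 1]
j stops at 3 (-8), i stops at 1 (0); swap ⇒ [-6, -8, -9, 0, -1, -2, -4, 1]
j stops at 2, i stops at 3; i≥j ⇒ return 2. data=[-6, -8, -9, 0, -1, -2, -4, 1]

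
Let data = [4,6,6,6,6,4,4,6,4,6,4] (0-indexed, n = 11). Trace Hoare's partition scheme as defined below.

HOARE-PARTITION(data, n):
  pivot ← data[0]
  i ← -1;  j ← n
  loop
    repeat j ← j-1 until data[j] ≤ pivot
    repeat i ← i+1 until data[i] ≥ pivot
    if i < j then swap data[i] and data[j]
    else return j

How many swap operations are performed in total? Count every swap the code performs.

pivot=4
j stops at 10 (4), i stops at 0 (4); swap ⇒ [4,6,6,6,6,4,4,6,4,6,4]
j stops at 8 (4), i stops at 1 (6); swap ⇒ [4,4,6,6,6,4,4,6,6,6,4]
j stops at 6 (4), i stops at 2 (6); swap ⇒ [4,4,4,6,6,4,6,6,6,6,4]
j stops at 5 (4), i stops at 3 (6); swap ⇒ [4,4,4,4,6,6,6,6,6,6,4]
j stops at 3, i stops at 4; i≥j ⇒ return 3. data=[4,4,4,4,6,6,6,6,6,6,4]

4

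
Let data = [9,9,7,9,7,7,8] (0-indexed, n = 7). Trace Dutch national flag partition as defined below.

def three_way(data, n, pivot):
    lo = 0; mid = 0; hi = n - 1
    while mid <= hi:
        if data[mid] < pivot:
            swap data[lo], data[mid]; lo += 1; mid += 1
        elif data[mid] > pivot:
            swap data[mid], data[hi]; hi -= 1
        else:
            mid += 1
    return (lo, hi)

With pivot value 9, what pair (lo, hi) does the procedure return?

lo=0 mid=0 hi=6
9=9: mid=1
9=9: mid=2
7<9: swap(0,2), lo=1 mid=3 ⇒ [7,9,9,9,7,7,8]
9=9: mid=4
7<9: swap(1,4), lo=2 mid=5 ⇒ [7,7,9,9,9,7,8]
7<9: swap(2,5), lo=3 mid=6 ⇒ [7,7,7,9,9,9,8]
8<9: swap(3,6), lo=4 mid=7 ⇒ [7,7,7,8,9,9,9]
done. lo=4 hi=6; data=[7,7,7,8,9,9,9]

(4, 6)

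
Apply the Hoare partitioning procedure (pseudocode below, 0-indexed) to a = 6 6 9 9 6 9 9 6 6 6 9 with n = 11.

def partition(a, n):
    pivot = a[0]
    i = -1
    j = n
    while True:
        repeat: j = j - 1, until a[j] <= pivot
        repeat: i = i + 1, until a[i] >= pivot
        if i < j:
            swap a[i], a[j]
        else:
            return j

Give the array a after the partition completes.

6 6 6 6 9 9 9 9 6 6 9

pivot = a[0] = 6; i = -1, j = 11
j→9 (a[9]=6≤6), i→0 (a[0]=6≥6); i<j, swap → 6 6 9 9 6 9 9 6 6 6 9
j→8 (a[8]=6≤6), i→1 (a[1]=6≥6); i<j, swap → 6 6 9 9 6 9 9 6 6 6 9
j→7 (a[7]=6≤6), i→2 (a[2]=9≥6); i<j, swap → 6 6 6 9 6 9 9 9 6 6 9
j→4 (a[4]=6≤6), i→3 (a[3]=9≥6); i<j, swap → 6 6 6 6 9 9 9 9 6 6 9
j→3, i→4; i≥j, return j=3. a = 6 6 6 6 9 9 9 9 6 6 9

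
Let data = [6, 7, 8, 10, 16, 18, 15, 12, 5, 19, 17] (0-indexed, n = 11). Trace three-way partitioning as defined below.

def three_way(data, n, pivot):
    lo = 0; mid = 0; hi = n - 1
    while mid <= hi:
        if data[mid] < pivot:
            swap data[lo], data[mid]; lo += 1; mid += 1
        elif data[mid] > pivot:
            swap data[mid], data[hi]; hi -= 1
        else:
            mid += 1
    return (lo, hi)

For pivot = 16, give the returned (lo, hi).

(7, 7)

pivot = 16; lo=0, mid=0, hi=10
data[mid]=6<16: swap data[0],data[0]; lo=1,mid=1 → [6, 7, 8, 10, 16, 18, 15, 12, 5, 19, 17]
data[mid]=7<16: swap data[1],data[1]; lo=2,mid=2 → [6, 7, 8, 10, 16, 18, 15, 12, 5, 19, 17]
data[mid]=8<16: swap data[2],data[2]; lo=3,mid=3 → [6, 7, 8, 10, 16, 18, 15, 12, 5, 19, 17]
data[mid]=10<16: swap data[3],data[3]; lo=4,mid=4 → [6, 7, 8, 10, 16, 18, 15, 12, 5, 19, 17]
data[mid]=16=16: mid=5
data[mid]=18>16: swap data[5],data[10]; hi=9 → [6, 7, 8, 10, 16, 17, 15, 12, 5, 19, 18]
data[mid]=17>16: swap data[5],data[9]; hi=8 → [6, 7, 8, 10, 16, 19, 15, 12, 5, 17, 18]
data[mid]=19>16: swap data[5],data[8]; hi=7 → [6, 7, 8, 10, 16, 5, 15, 12, 19, 17, 18]
data[mid]=5<16: swap data[4],data[5]; lo=5,mid=6 → [6, 7, 8, 10, 5, 16, 15, 12, 19, 17, 18]
data[mid]=15<16: swap data[5],data[6]; lo=6,mid=7 → [6, 7, 8, 10, 5, 15, 16, 12, 19, 17, 18]
data[mid]=12<16: swap data[6],data[7]; lo=7,mid=8 → [6, 7, 8, 10, 5, 15, 12, 16, 19, 17, 18]
end: lo=7, hi=7; data = [6, 7, 8, 10, 5, 15, 12, 16, 19, 17, 18]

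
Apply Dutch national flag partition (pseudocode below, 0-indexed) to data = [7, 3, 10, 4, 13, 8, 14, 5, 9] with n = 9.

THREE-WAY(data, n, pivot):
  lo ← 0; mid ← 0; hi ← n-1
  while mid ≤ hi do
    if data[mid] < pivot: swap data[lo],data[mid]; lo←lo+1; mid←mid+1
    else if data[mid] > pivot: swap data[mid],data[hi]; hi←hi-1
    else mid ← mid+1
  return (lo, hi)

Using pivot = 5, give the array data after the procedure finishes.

pivot = 5; lo=0, mid=0, hi=8
data[mid]=7>5: swap data[0],data[8]; hi=7 → [9, 3, 10, 4, 13, 8, 14, 5, 7]
data[mid]=9>5: swap data[0],data[7]; hi=6 → [5, 3, 10, 4, 13, 8, 14, 9, 7]
data[mid]=5=5: mid=1
data[mid]=3<5: swap data[0],data[1]; lo=1,mid=2 → [3, 5, 10, 4, 13, 8, 14, 9, 7]
data[mid]=10>5: swap data[2],data[6]; hi=5 → [3, 5, 14, 4, 13, 8, 10, 9, 7]
data[mid]=14>5: swap data[2],data[5]; hi=4 → [3, 5, 8, 4, 13, 14, 10, 9, 7]
data[mid]=8>5: swap data[2],data[4]; hi=3 → [3, 5, 13, 4, 8, 14, 10, 9, 7]
data[mid]=13>5: swap data[2],data[3]; hi=2 → [3, 5, 4, 13, 8, 14, 10, 9, 7]
data[mid]=4<5: swap data[1],data[2]; lo=2,mid=3 → [3, 4, 5, 13, 8, 14, 10, 9, 7]
end: lo=2, hi=2; data = [3, 4, 5, 13, 8, 14, 10, 9, 7]

[3, 4, 5, 13, 8, 14, 10, 9, 7]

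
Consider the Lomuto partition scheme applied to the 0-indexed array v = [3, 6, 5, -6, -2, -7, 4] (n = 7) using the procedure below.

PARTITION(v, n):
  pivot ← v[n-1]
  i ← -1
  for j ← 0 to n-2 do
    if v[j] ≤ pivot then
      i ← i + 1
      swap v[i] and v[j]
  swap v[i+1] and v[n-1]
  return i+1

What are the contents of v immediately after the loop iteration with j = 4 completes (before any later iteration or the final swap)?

pivot = v[6] = 4; i = -1
j=0: v[0]=3 ≤ 4 → i=0, swap v[0],v[0] (no change) → [3, 6, 5, -6, -2, -7, 4]
j=1: v[1]=6 > 4 → no swap
j=2: v[2]=5 > 4 → no swap
j=3: v[3]=-6 ≤ 4 → i=1, swap v[1],v[3] → [3, -6, 5, 6, -2, -7, 4]
j=4: v[4]=-2 ≤ 4 → i=2, swap v[2],v[4] → [3, -6, -2, 6, 5, -7, 4]
(after j=4) v = [3, -6, -2, 6, 5, -7, 4]

[3, -6, -2, 6, 5, -7, 4]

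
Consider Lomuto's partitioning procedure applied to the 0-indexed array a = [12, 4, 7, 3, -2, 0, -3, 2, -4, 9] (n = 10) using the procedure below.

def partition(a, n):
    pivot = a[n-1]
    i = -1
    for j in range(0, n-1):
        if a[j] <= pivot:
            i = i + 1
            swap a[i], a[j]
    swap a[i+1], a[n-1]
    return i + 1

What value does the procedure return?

8

pivot=9, i=-1
j=0: 12>9, skip
j=1: 4≤9, i=0, swap(0,1) ⇒ [4, 12, 7, 3, -2, 0, -3, 2, -4, 9]
j=2: 7≤9, i=1, swap(1,2) ⇒ [4, 7, 12, 3, -2, 0, -3, 2, -4, 9]
j=3: 3≤9, i=2, swap(2,3) ⇒ [4, 7, 3, 12, -2, 0, -3, 2, -4, 9]
j=4: -2≤9, i=3, swap(3,4) ⇒ [4, 7, 3, -2, 12, 0, -3, 2, -4, 9]
j=5: 0≤9, i=4, swap(4,5) ⇒ [4, 7, 3, -2, 0, 12, -3, 2, -4, 9]
j=6: -3≤9, i=5, swap(5,6) ⇒ [4, 7, 3, -2, 0, -3, 12, 2, -4, 9]
j=7: 2≤9, i=6, swap(6,7) ⇒ [4, 7, 3, -2, 0, -3, 2, 12, -4, 9]
j=8: -4≤9, i=7, swap(7,8) ⇒ [4, 7, 3, -2, 0, -3, 2, -4, 12, 9]
swap(8,9) ⇒ [4, 7, 3, -2, 0, -3, 2, -4, 9, 12]; return 8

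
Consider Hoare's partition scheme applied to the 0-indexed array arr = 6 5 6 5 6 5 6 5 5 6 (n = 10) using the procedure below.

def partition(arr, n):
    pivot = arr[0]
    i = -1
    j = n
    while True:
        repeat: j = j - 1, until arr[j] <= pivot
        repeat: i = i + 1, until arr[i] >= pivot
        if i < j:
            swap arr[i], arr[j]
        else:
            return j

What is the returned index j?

6

pivot = arr[0] = 6; i = -1, j = 10
j→9 (arr[9]=6≤6), i→0 (arr[0]=6≥6); i<j, swap → 6 5 6 5 6 5 6 5 5 6
j→8 (arr[8]=5≤6), i→2 (arr[2]=6≥6); i<j, swap → 6 5 5 5 6 5 6 5 6 6
j→7 (arr[7]=5≤6), i→4 (arr[4]=6≥6); i<j, swap → 6 5 5 5 5 5 6 6 6 6
j→6, i→6; i≥j, return j=6. arr = 6 5 5 5 5 5 6 6 6 6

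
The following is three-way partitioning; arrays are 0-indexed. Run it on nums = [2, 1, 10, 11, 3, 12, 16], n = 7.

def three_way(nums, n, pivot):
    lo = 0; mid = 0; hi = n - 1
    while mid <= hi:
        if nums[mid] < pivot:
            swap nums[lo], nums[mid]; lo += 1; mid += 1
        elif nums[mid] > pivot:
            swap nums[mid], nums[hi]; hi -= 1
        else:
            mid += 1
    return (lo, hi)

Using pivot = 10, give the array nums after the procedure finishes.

pivot = 10; lo=0, mid=0, hi=6
nums[mid]=2<10: swap nums[0],nums[0]; lo=1,mid=1 → [2, 1, 10, 11, 3, 12, 16]
nums[mid]=1<10: swap nums[1],nums[1]; lo=2,mid=2 → [2, 1, 10, 11, 3, 12, 16]
nums[mid]=10=10: mid=3
nums[mid]=11>10: swap nums[3],nums[6]; hi=5 → [2, 1, 10, 16, 3, 12, 11]
nums[mid]=16>10: swap nums[3],nums[5]; hi=4 → [2, 1, 10, 12, 3, 16, 11]
nums[mid]=12>10: swap nums[3],nums[4]; hi=3 → [2, 1, 10, 3, 12, 16, 11]
nums[mid]=3<10: swap nums[2],nums[3]; lo=3,mid=4 → [2, 1, 3, 10, 12, 16, 11]
end: lo=3, hi=3; nums = [2, 1, 3, 10, 12, 16, 11]

[2, 1, 3, 10, 12, 16, 11]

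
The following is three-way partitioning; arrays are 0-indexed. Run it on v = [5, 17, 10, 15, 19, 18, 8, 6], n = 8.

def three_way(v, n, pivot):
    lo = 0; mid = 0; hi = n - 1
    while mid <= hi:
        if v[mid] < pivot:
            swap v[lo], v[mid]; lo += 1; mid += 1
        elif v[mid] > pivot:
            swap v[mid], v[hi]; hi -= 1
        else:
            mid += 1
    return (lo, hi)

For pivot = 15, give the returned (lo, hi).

lo=0 mid=0 hi=7
5<15: swap(0,0), lo=1 mid=1 ⇒ [5, 17, 10, 15, 19, 18, 8, 6]
17>15: swap(1,7), hi=6 ⇒ [5, 6, 10, 15, 19, 18, 8, 17]
6<15: swap(1,1), lo=2 mid=2 ⇒ [5, 6, 10, 15, 19, 18, 8, 17]
10<15: swap(2,2), lo=3 mid=3 ⇒ [5, 6, 10, 15, 19, 18, 8, 17]
15=15: mid=4
19>15: swap(4,6), hi=5 ⇒ [5, 6, 10, 15, 8, 18, 19, 17]
8<15: swap(3,4), lo=4 mid=5 ⇒ [5, 6, 10, 8, 15, 18, 19, 17]
18>15: swap(5,5), hi=4 ⇒ [5, 6, 10, 8, 15, 18, 19, 17]
done. lo=4 hi=4; v=[5, 6, 10, 8, 15, 18, 19, 17]

(4, 4)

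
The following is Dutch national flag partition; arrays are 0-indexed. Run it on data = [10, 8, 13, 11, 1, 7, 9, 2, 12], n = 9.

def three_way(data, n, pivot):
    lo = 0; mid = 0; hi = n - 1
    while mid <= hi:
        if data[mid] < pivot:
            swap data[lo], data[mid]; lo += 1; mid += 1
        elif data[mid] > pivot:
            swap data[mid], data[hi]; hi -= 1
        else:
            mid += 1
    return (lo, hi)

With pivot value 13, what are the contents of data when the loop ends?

pivot = 13; lo=0, mid=0, hi=8
data[mid]=10<13: swap data[0],data[0]; lo=1,mid=1 → [10, 8, 13, 11, 1, 7, 9, 2, 12]
data[mid]=8<13: swap data[1],data[1]; lo=2,mid=2 → [10, 8, 13, 11, 1, 7, 9, 2, 12]
data[mid]=13=13: mid=3
data[mid]=11<13: swap data[2],data[3]; lo=3,mid=4 → [10, 8, 11, 13, 1, 7, 9, 2, 12]
data[mid]=1<13: swap data[3],data[4]; lo=4,mid=5 → [10, 8, 11, 1, 13, 7, 9, 2, 12]
data[mid]=7<13: swap data[4],data[5]; lo=5,mid=6 → [10, 8, 11, 1, 7, 13, 9, 2, 12]
data[mid]=9<13: swap data[5],data[6]; lo=6,mid=7 → [10, 8, 11, 1, 7, 9, 13, 2, 12]
data[mid]=2<13: swap data[6],data[7]; lo=7,mid=8 → [10, 8, 11, 1, 7, 9, 2, 13, 12]
data[mid]=12<13: swap data[7],data[8]; lo=8,mid=9 → [10, 8, 11, 1, 7, 9, 2, 12, 13]
end: lo=8, hi=8; data = [10, 8, 11, 1, 7, 9, 2, 12, 13]

[10, 8, 11, 1, 7, 9, 2, 12, 13]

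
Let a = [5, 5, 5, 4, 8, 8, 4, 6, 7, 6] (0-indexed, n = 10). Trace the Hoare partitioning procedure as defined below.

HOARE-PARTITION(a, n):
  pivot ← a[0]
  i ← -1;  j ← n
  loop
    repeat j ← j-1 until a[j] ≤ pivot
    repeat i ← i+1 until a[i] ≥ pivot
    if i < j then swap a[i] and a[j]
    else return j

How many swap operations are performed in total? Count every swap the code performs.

pivot = a[0] = 5; i = -1, j = 10
j→6 (a[6]=4≤5), i→0 (a[0]=5≥5); i<j, swap → [4, 5, 5, 4, 8, 8, 5, 6, 7, 6]
j→3 (a[3]=4≤5), i→1 (a[1]=5≥5); i<j, swap → [4, 4, 5, 5, 8, 8, 5, 6, 7, 6]
j→2, i→2; i≥j, return j=2. a = [4, 4, 5, 5, 8, 8, 5, 6, 7, 6]

2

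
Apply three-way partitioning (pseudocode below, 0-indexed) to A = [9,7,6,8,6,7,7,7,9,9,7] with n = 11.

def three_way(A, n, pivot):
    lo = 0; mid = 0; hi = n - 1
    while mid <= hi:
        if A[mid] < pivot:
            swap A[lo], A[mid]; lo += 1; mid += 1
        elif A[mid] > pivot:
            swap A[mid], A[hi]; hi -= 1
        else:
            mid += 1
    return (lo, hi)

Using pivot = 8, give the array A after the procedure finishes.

lo=0 mid=0 hi=10
9>8: swap(0,10), hi=9 ⇒ [7,7,6,8,6,7,7,7,9,9,9]
7<8: swap(0,0), lo=1 mid=1 ⇒ [7,7,6,8,6,7,7,7,9,9,9]
7<8: swap(1,1), lo=2 mid=2 ⇒ [7,7,6,8,6,7,7,7,9,9,9]
6<8: swap(2,2), lo=3 mid=3 ⇒ [7,7,6,8,6,7,7,7,9,9,9]
8=8: mid=4
6<8: swap(3,4), lo=4 mid=5 ⇒ [7,7,6,6,8,7,7,7,9,9,9]
7<8: swap(4,5), lo=5 mid=6 ⇒ [7,7,6,6,7,8,7,7,9,9,9]
7<8: swap(5,6), lo=6 mid=7 ⇒ [7,7,6,6,7,7,8,7,9,9,9]
7<8: swap(6,7), lo=7 mid=8 ⇒ [7,7,6,6,7,7,7,8,9,9,9]
9>8: swap(8,9), hi=8 ⇒ [7,7,6,6,7,7,7,8,9,9,9]
9>8: swap(8,8), hi=7 ⇒ [7,7,6,6,7,7,7,8,9,9,9]
done. lo=7 hi=7; A=[7,7,6,6,7,7,7,8,9,9,9]

[7,7,6,6,7,7,7,8,9,9,9]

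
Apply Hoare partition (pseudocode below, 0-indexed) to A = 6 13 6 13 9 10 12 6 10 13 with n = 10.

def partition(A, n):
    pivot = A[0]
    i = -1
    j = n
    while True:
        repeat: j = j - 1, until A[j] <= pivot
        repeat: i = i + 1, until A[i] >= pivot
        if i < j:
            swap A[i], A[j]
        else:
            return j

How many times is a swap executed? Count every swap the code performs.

2

pivot = A[0] = 6; i = -1, j = 10
j→7 (A[7]=6≤6), i→0 (A[0]=6≥6); i<j, swap → 6 13 6 13 9 10 12 6 10 13
j→2 (A[2]=6≤6), i→1 (A[1]=13≥6); i<j, swap → 6 6 13 13 9 10 12 6 10 13
j→1, i→2; i≥j, return j=1. A = 6 6 13 13 9 10 12 6 10 13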